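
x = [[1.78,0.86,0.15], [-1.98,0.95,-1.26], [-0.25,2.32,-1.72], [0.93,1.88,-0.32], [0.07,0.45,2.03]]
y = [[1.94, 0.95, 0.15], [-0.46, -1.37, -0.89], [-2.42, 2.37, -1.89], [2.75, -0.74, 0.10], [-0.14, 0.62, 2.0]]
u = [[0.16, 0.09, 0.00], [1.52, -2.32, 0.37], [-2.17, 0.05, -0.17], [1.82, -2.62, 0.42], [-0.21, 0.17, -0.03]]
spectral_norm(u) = 4.49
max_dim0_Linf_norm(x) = 2.32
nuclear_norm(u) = 6.19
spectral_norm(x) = 3.86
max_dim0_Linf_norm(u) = 2.62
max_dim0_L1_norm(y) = 7.71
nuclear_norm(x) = 8.72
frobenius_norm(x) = 5.25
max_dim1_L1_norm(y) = 6.68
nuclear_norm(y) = 9.78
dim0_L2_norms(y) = [4.17, 3.05, 2.9]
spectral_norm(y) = 4.73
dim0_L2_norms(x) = [2.83, 3.28, 2.97]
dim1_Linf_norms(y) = [1.94, 1.37, 2.42, 2.75, 2.0]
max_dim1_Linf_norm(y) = 2.75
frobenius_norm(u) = 4.80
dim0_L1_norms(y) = [7.71, 6.05, 5.03]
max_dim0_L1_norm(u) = 5.88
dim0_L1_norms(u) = [5.88, 5.25, 0.99]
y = x + u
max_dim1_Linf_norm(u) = 2.62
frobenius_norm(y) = 5.93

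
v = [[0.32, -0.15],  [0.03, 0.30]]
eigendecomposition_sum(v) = [[0.16+0.01j,  (-0.08+0.35j)], [(0.01-0.07j),  (0.15+0.06j)]] + [[(0.16-0.01j), -0.08-0.35j], [0.01+0.07j, (0.15-0.06j)]]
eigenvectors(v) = [[(0.91+0j),(0.91-0j)], [0.06-0.40j,0.06+0.40j]]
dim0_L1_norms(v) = [0.35, 0.45]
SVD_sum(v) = [[0.22, -0.24], [-0.14, 0.15]] + [[0.10,0.09],[0.17,0.15]]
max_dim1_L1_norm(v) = 0.47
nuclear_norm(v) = 0.65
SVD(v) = [[-0.85, 0.53], [0.53, 0.85]] @ diag([0.3836278731343617, 0.2619726225283972]) @ [[-0.66,  0.75], [0.75,  0.66]]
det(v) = 0.10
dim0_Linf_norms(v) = [0.32, 0.3]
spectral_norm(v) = 0.38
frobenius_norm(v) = 0.46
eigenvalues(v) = [(0.31+0.07j), (0.31-0.07j)]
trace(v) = 0.62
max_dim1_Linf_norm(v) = 0.32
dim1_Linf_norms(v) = [0.32, 0.3]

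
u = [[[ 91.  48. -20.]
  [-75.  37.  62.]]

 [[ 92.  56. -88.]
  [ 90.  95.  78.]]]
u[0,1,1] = 37.0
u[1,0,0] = 92.0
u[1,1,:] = [90.0, 95.0, 78.0]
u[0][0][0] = 91.0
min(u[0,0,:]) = -20.0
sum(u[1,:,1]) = 151.0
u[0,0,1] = 48.0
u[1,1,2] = 78.0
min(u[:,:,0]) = -75.0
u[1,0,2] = -88.0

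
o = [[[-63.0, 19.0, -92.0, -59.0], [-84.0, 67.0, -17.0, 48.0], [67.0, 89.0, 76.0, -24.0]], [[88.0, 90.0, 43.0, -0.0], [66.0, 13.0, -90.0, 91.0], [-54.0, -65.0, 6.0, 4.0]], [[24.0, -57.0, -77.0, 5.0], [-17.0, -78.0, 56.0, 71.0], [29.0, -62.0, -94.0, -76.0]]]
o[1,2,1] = -65.0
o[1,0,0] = 88.0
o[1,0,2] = 43.0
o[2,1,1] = -78.0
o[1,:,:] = [[88.0, 90.0, 43.0, -0.0], [66.0, 13.0, -90.0, 91.0], [-54.0, -65.0, 6.0, 4.0]]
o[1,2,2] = 6.0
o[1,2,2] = 6.0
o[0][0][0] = -63.0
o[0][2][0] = 67.0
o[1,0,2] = 43.0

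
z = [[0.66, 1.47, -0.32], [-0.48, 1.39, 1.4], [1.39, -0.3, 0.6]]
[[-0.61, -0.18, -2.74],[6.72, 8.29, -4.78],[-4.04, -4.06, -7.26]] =z@ [[-3.45, -3.61, -3.81], [1.58, 2.07, -0.97], [2.05, 2.63, -3.76]]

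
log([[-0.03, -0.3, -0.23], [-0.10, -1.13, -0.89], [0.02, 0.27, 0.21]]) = [[-4.73+0.09j, 2.24+1.01j, 4.15+0.79j],[(1.85+0.35j), 0.46+3.76j, (4.23+2.96j)],[-1.80-0.08j, (-0.91-0.9j), -5.91-0.71j]]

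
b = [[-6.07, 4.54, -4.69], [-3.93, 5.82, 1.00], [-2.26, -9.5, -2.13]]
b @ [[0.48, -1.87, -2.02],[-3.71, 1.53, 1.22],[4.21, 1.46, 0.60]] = [[-39.50, 11.45, 14.99], [-19.27, 17.71, 15.64], [25.19, -13.42, -8.30]]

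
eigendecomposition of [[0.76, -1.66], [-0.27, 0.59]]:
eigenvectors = [[0.94, 0.91], [-0.33, 0.42]]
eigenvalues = [1.35, 0.0]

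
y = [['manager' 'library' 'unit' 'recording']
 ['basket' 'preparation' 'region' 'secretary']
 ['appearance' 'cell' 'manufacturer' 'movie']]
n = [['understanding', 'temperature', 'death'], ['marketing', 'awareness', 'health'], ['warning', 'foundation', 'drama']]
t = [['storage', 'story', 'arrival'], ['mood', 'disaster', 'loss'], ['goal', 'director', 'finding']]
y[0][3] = 'recording'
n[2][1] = 'foundation'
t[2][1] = 'director'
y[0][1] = 'library'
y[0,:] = ['manager', 'library', 'unit', 'recording']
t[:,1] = ['story', 'disaster', 'director']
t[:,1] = ['story', 'disaster', 'director']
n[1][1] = 'awareness'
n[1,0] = 'marketing'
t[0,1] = 'story'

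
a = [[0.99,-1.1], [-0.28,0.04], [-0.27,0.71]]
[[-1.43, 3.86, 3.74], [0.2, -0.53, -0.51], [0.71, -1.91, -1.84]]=a @ [[-0.59, 1.59, 1.54],[0.77, -2.08, -2.01]]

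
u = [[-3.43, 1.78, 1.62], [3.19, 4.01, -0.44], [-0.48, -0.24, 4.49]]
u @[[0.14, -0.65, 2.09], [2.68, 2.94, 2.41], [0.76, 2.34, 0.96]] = [[5.52, 11.25, -1.32],[10.86, 8.69, 15.91],[2.70, 10.11, 2.73]]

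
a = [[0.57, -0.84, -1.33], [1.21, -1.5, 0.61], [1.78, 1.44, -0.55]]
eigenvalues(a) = [(0.32+1.84j), (0.32-1.84j), (-2.11+0j)]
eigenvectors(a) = [[0.05+0.64j,(0.05-0.64j),(0.07+0j)], [0.34+0.08j,0.34-0.08j,(-0.77+0j)], [(0.68+0j),(0.68-0j),(0.63+0j)]]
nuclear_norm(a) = 5.98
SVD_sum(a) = [[0.24, 0.21, -0.11],[-0.19, -0.17, 0.09],[1.67, 1.44, -0.78]] + [[0.70, -0.86, -0.09], [1.18, -1.45, -0.14], [0.04, -0.04, -0.0]] + [[-0.37, -0.19, -1.13], [0.22, 0.11, 0.66], [0.08, 0.04, 0.24]]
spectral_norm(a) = 2.38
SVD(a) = [[-0.14, -0.51, -0.85],[0.11, -0.86, 0.50],[-0.98, -0.03, 0.18]] @ diag([2.379031266568545, 2.179401932155647, 1.421449067256895]) @ [[-0.71, -0.62, 0.33], [-0.63, 0.77, 0.08], [0.31, 0.16, 0.94]]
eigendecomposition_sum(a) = [[0.29+0.89j, (-0.49+0.15j), (-0.63+0.08j)], [(0.51-0.01j), -0.00+0.28j, -0.06+0.34j], [(0.96-0.23j), (0.11+0.53j), (0.03+0.67j)]] + [[0.29-0.89j, -0.49-0.15j, -0.63-0.08j], [(0.51+0.01j), (-0-0.28j), -0.06-0.34j], [0.96+0.23j, 0.11-0.53j, 0.03-0.67j]] + [[-0.02-0.00j, (0.14-0j), -0.07-0.00j],[0.18+0.00j, (-1.49+0j), 0.74+0.00j],[(-0.15-0j), 1.22-0.00j, -0.60-0.00j]]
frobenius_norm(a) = 3.53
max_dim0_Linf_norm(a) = 1.78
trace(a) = -1.48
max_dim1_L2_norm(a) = 2.35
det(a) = -7.37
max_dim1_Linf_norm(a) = 1.78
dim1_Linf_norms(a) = [1.33, 1.5, 1.78]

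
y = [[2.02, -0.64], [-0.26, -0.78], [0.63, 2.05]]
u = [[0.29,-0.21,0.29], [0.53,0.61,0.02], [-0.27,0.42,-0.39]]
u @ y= [[0.82,0.57], [0.92,-0.77], [-0.9,-0.95]]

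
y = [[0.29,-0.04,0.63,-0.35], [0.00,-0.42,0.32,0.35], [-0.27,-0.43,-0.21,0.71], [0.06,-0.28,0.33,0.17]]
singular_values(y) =[1.11, 0.89, 0.01, 0.0]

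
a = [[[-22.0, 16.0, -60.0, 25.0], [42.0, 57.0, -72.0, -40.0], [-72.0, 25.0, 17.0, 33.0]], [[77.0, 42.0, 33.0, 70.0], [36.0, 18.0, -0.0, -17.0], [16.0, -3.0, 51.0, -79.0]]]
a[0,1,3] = -40.0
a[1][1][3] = -17.0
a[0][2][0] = -72.0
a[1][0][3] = 70.0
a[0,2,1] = 25.0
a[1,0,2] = 33.0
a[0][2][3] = 33.0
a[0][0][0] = -22.0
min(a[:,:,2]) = -72.0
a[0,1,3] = -40.0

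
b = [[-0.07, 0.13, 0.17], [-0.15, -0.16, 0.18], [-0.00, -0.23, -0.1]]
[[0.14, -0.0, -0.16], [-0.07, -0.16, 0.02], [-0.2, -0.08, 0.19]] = b@ [[-0.49, 0.25, -0.48], [0.87, 0.48, -0.5], [-0.04, -0.27, -0.76]]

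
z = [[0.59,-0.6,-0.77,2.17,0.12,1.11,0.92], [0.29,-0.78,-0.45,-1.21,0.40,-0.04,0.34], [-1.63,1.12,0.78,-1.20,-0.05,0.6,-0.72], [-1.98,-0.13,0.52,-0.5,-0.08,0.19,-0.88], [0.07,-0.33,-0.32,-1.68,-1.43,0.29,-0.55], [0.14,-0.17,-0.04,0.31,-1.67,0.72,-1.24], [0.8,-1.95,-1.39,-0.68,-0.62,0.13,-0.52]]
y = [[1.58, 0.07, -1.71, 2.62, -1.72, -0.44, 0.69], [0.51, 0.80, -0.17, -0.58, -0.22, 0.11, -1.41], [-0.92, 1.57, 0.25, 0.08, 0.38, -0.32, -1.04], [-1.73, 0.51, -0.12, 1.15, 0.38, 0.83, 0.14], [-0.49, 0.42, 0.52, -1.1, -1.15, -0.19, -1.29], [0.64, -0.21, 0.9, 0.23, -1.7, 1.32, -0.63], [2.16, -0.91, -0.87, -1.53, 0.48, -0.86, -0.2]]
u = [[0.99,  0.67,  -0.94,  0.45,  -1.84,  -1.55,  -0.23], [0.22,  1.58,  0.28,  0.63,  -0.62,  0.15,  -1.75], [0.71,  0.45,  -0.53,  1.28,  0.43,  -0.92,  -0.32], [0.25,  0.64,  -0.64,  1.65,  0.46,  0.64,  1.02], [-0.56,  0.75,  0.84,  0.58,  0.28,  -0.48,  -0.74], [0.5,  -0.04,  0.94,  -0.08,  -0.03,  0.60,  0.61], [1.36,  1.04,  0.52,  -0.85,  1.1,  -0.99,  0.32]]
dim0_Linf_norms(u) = [1.36, 1.58, 0.94, 1.65, 1.84, 1.55, 1.75]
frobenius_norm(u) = 5.89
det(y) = 4.17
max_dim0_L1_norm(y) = 8.03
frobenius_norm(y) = 7.09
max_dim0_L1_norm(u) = 5.52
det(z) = 6.27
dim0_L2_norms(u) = [2.0, 2.28, 1.87, 2.45, 2.34, 2.29, 2.3]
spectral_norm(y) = 4.29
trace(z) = -1.14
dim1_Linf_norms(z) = [2.17, 1.21, 1.63, 1.98, 1.68, 1.67, 1.95]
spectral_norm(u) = 3.53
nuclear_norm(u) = 14.08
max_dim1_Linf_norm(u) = 1.84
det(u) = -48.09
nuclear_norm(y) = 15.43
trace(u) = 4.89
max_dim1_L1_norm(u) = 6.67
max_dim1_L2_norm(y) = 3.99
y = u + z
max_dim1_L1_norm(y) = 8.83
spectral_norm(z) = 4.16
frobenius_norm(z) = 6.39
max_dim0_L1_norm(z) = 7.75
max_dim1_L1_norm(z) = 6.28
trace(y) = 3.75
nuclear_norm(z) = 13.71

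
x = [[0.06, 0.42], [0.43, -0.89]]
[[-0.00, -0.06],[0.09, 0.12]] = x@[[0.15, -0.02], [-0.03, -0.14]]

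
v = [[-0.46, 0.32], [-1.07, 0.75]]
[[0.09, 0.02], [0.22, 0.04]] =v @ [[-0.24, -0.21], [-0.05, -0.25]]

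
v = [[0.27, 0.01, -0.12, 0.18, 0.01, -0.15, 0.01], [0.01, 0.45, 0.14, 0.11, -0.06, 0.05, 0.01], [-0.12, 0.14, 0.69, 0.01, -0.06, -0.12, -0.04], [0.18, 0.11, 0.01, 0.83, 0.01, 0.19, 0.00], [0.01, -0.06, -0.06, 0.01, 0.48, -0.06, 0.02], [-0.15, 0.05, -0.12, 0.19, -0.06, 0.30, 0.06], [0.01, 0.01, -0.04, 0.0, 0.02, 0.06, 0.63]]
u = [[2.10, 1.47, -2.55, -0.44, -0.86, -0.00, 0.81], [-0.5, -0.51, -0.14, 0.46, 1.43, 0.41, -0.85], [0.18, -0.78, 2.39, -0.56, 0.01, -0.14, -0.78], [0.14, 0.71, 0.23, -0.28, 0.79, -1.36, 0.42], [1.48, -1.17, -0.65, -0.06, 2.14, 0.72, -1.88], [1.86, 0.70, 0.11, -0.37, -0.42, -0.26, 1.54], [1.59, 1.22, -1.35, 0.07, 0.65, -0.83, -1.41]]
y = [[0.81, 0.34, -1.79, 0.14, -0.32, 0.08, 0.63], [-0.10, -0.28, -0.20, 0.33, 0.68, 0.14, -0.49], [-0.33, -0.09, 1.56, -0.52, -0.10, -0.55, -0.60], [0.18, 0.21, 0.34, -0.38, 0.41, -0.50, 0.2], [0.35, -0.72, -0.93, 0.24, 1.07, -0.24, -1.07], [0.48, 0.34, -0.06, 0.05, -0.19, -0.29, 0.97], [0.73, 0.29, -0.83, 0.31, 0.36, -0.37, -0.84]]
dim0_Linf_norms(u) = [2.1, 1.47, 2.55, 0.56, 2.14, 1.36, 1.88]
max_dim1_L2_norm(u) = 3.83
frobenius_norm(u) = 7.56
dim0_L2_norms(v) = [0.38, 0.49, 0.73, 0.88, 0.49, 0.42, 0.63]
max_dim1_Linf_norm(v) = 0.83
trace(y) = 1.65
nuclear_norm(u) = 16.14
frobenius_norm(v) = 1.58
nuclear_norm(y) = 8.29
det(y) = 0.00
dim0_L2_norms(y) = [1.3, 0.98, 2.71, 0.84, 1.43, 0.93, 1.96]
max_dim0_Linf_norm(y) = 1.79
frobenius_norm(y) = 4.18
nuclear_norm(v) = 3.65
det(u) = -17.03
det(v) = -0.00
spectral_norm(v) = 0.95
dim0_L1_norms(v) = [0.75, 0.83, 1.18, 1.33, 0.7, 0.93, 0.77]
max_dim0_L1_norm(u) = 7.85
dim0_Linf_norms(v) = [0.27, 0.45, 0.69, 0.83, 0.48, 0.3, 0.63]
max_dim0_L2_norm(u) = 3.81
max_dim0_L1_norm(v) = 1.33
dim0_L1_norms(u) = [7.85, 6.56, 7.42, 2.24, 6.3, 3.72, 7.69]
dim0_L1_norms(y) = [2.98, 2.27, 5.71, 1.97, 3.13, 2.17, 4.8]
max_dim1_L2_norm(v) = 0.88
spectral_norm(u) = 5.07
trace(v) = 3.65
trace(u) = 4.17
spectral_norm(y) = 3.02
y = u @ v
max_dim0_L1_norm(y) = 5.71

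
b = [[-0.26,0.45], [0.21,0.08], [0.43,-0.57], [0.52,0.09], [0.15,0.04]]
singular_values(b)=[0.93, 0.52]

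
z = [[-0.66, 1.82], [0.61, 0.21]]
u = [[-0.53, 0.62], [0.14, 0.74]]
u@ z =[[0.73, -0.83], [0.36, 0.41]]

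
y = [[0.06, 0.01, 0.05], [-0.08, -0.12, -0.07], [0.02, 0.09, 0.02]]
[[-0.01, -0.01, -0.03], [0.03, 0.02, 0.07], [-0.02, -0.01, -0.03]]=y@[[-0.35, -0.18, -0.78], [-0.13, -0.07, -0.3], [0.18, 0.10, 0.41]]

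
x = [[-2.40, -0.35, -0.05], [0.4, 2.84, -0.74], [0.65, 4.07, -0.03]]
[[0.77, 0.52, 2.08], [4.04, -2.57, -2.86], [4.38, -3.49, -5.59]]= x @ [[-0.46, -0.1, -0.65],  [1.14, -0.84, -1.28],  [-1.33, 0.2, -1.40]]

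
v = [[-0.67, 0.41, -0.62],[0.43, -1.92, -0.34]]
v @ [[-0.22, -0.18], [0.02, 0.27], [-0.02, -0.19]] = [[0.17, 0.35], [-0.13, -0.53]]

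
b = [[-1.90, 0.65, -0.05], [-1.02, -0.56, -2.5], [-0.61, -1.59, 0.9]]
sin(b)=[[-1.27, -0.06, -0.33],[0.42, -0.64, -1.09],[0.21, -0.78, 0.14]]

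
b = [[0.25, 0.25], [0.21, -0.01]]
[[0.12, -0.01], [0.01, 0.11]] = b @ [[0.07, 0.49], [0.39, -0.52]]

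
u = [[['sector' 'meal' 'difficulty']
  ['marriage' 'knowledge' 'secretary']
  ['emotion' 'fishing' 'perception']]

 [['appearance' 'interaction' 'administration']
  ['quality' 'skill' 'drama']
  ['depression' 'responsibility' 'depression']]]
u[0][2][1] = 'fishing'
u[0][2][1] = 'fishing'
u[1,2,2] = 'depression'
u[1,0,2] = 'administration'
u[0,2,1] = 'fishing'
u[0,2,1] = 'fishing'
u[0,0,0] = 'sector'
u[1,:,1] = ['interaction', 'skill', 'responsibility']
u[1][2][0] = 'depression'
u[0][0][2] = 'difficulty'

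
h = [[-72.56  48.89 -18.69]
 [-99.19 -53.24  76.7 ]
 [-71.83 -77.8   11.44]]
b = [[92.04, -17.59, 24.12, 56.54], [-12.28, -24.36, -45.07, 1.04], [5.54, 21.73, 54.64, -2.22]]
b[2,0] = 5.54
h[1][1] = -53.24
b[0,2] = 24.12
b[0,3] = 56.54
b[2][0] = 5.54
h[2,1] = -77.8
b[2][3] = -2.22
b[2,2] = 54.64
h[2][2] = 11.44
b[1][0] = -12.28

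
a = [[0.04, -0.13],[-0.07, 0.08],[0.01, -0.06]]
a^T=[[0.04, -0.07, 0.01], [-0.13, 0.08, -0.06]]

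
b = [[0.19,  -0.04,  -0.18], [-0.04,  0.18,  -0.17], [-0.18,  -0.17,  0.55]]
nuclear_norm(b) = 0.92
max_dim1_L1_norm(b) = 0.9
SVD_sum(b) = [[0.07, 0.06, -0.19], [0.06, 0.06, -0.17], [-0.19, -0.17, 0.54]] + [[0.11, -0.11, 0.0], [-0.11, 0.11, -0.00], [0.0, -0.00, 0.0]] + [[0.01, 0.01, 0.01],[0.01, 0.01, 0.01],[0.01, 0.01, 0.01]]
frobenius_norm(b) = 0.70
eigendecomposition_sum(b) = [[0.07, 0.06, -0.19],  [0.06, 0.06, -0.17],  [-0.19, -0.17, 0.54]] + [[0.11, -0.11, 0.00], [-0.11, 0.11, -0.00], [0.0, -0.0, 0.00]] + [[0.01, 0.01, 0.01], [0.01, 0.01, 0.01], [0.01, 0.01, 0.01]]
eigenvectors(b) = [[-0.32,0.71,-0.63], [-0.29,-0.71,-0.64], [0.90,0.02,-0.43]]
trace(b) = 0.92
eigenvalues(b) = [0.67, 0.22, 0.03]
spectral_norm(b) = 0.67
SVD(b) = [[-0.32, 0.71, 0.63], [-0.29, -0.71, 0.64], [0.90, 0.02, 0.43]] @ diag([0.6674398069963826, 0.2248467706153728, 0.02771342238824442]) @ [[-0.32, -0.29, 0.9],[0.71, -0.71, 0.02],[0.63, 0.64, 0.43]]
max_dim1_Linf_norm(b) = 0.55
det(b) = 0.00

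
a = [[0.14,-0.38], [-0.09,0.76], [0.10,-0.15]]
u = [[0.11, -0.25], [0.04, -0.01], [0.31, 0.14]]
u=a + [[-0.03, 0.13], [0.13, -0.77], [0.21, 0.29]]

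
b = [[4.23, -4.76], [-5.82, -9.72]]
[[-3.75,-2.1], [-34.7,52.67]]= b@ [[1.87, -3.94],[2.45, -3.06]]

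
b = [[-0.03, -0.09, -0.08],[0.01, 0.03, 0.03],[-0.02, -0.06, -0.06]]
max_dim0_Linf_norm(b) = 0.09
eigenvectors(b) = [[-0.76, 0.76, -0.95], [0.29, 0.29, 0.32], [-0.58, -0.58, -0.0]]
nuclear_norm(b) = 0.16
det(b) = 0.00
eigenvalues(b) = [-0.06, -0.0, 0.0]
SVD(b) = [[-0.79, -0.62, 0.0],[0.28, -0.35, 0.89],[-0.55, 0.70, 0.45]] @ diag([0.15773364719994779, 0.004482916573216604, 1.7951058215487326e-19]) @ [[0.24, 0.71, 0.66],  [0.21, 0.63, -0.75],  [-0.95, 0.32, 0.0]]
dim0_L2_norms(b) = [0.04, 0.11, 0.1]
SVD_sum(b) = [[-0.03, -0.09, -0.08], [0.01, 0.03, 0.03], [-0.02, -0.06, -0.06]] + [[-0.0, -0.0, 0.00], [-0.0, -0.0, 0.0], [0.0, 0.0, -0.0]] + [[-0.00, 0.00, 0.0],  [-0.0, 0.0, 0.0],  [-0.0, 0.00, 0.0]]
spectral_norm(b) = 0.16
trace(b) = -0.06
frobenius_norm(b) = 0.16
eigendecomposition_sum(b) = [[-0.03, -0.08, -0.08],  [0.01, 0.03, 0.03],  [-0.02, -0.06, -0.06]] + [[-0.0, -0.01, -0.0],[-0.00, -0.0, -0.00],[0.00, 0.00, 0.00]] + [[0.0, -0.0, -0.00], [-0.0, 0.0, 0.0], [0.0, -0.00, -0.0]]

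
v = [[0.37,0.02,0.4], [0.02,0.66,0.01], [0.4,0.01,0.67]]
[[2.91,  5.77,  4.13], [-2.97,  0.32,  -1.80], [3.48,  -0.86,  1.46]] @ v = [[2.84, 3.91, 3.99], [-1.81, 0.13, -2.39], [1.85, -0.48, 2.36]]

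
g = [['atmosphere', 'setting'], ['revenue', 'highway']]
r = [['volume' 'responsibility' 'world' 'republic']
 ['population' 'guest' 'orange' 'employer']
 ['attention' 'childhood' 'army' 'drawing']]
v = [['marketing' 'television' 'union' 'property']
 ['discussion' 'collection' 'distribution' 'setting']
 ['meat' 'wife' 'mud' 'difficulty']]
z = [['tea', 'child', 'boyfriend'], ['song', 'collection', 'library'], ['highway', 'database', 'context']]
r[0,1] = 'responsibility'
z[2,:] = ['highway', 'database', 'context']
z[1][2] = 'library'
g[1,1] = 'highway'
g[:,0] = ['atmosphere', 'revenue']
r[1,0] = 'population'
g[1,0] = 'revenue'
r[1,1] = 'guest'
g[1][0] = 'revenue'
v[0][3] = 'property'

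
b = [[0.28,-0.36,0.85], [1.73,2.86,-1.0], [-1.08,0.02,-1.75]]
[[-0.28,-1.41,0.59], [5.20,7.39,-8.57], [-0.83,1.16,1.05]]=b @ [[0.39,  -0.47,  -0.51], [1.67,  2.75,  -2.80], [0.25,  -0.34,  -0.32]]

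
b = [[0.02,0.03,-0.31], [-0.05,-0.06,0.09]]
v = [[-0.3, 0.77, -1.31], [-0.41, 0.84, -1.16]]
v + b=[[-0.28, 0.80, -1.62], [-0.46, 0.78, -1.07]]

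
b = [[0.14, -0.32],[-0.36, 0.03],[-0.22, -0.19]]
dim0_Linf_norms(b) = [0.36, 0.32]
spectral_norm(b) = 0.45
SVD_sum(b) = [[0.20, -0.05], [-0.35, 0.08], [-0.17, 0.04]] + [[-0.06, -0.27], [-0.01, -0.05], [-0.05, -0.23]]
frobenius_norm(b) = 0.58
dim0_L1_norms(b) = [0.72, 0.54]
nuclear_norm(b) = 0.82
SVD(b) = [[-0.46,-0.76], [0.80,-0.13], [0.39,-0.63]] @ diag([0.44800264042790616, 0.36917967735186097]) @ [[-0.98, 0.22],[0.22, 0.98]]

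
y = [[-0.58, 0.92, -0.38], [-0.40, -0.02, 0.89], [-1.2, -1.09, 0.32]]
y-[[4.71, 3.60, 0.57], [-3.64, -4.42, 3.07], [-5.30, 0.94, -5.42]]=[[-5.29, -2.68, -0.95], [3.24, 4.40, -2.18], [4.1, -2.03, 5.74]]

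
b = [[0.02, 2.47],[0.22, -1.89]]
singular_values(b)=[3.11, 0.19]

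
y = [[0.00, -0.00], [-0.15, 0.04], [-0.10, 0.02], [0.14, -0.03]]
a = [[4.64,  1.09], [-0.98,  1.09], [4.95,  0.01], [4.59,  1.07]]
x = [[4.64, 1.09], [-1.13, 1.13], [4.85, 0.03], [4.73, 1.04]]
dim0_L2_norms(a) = [8.25, 1.88]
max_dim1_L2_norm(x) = 4.85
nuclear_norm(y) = 0.24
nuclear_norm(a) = 9.84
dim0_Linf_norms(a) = [4.95, 1.09]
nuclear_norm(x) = 9.90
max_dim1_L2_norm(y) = 0.16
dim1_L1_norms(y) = [0.0, 0.19, 0.12, 0.17]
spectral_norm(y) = 0.23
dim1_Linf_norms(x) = [4.64, 1.13, 4.85, 4.73]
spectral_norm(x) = 8.36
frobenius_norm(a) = 8.46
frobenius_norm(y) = 0.23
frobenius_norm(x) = 8.50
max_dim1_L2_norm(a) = 4.95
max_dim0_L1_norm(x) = 15.35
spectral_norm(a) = 8.32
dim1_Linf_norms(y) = [0.0, 0.15, 0.1, 0.14]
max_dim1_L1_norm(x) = 5.77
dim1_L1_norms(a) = [5.73, 2.07, 4.96, 5.66]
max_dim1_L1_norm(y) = 0.19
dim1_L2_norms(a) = [4.77, 1.47, 4.95, 4.71]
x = y + a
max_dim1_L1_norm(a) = 5.73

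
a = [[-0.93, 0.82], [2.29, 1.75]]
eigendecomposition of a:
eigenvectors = [[-0.82,-0.24], [0.58,-0.97]]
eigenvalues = [-1.51, 2.33]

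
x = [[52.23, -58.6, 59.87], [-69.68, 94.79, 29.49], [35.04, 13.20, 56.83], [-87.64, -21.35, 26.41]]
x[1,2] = 29.49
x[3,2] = 26.41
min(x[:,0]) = -87.64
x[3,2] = 26.41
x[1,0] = -69.68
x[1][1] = 94.79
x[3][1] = -21.35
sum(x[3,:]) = -82.58000000000001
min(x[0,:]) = -58.6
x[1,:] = [-69.68, 94.79, 29.49]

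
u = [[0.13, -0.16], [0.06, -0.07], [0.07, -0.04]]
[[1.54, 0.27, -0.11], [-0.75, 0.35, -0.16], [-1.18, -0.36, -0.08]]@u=[[0.21,  -0.26],[-0.09,  0.1],[-0.18,  0.22]]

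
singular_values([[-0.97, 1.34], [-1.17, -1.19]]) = [1.79, 1.52]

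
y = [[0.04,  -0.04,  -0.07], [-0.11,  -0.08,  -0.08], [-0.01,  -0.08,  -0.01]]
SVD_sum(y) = [[-0.02,-0.03,-0.02],  [-0.08,-0.1,-0.08],  [-0.03,-0.04,-0.03]] + [[0.06, -0.03, -0.03], [-0.03, 0.01, 0.01], [0.02, -0.01, -0.01]] + [[-0.0, 0.01, -0.01], [-0.0, 0.01, -0.01], [0.0, -0.03, 0.03]]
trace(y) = -0.05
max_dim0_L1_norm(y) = 0.2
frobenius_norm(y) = 0.20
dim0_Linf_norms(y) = [0.11, 0.08, 0.08]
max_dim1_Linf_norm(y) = 0.11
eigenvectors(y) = [[(0.32+0j), 0.40+0.43j, 0.40-0.43j], [0.83+0.00j, (-0.59+0j), (-0.59-0j)], [(0.45+0j), (0.46-0.32j), (0.46+0.32j)]]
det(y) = -0.00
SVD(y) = [[0.24, -0.9, -0.37], [0.9, 0.35, -0.26], [0.36, -0.27, 0.89]] @ diag([0.17163401282005214, 0.08609487315698668, 0.052244027978023896]) @ [[-0.54, -0.65, -0.54], [-0.84, 0.34, 0.43], [0.1, -0.69, 0.72]]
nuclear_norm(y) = 0.31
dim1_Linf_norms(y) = [0.07, 0.11, 0.08]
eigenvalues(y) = [(-0.17+0j), (0.06+0.04j), (0.06-0.04j)]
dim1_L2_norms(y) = [0.09, 0.16, 0.08]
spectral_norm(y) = 0.17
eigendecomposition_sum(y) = [[(-0.02+0j), (-0.04+0j), -0.03-0.00j],[(-0.06+0j), (-0.1+0j), -0.08-0.00j],[(-0.03+0j), -0.05+0.00j, (-0.04-0j)]] + [[(0.03+0.01j), (-0-0.01j), (-0.02+0.02j)], [(-0.03+0.02j), (0.01+0.01j), (-0-0.03j)], [(0.01-0.03j), -0.01-0.00j, (0.02+0.02j)]] + [[0.03-0.01j, -0.00+0.01j, -0.02-0.02j], [(-0.03-0.02j), 0.01-0.01j, (-0+0.03j)], [(0.01+0.03j), (-0.01+0j), (0.02-0.02j)]]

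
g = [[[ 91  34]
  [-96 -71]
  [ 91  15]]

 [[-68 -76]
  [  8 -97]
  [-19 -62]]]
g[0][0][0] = 91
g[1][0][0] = -68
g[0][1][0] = -96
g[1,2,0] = -19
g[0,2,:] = [91, 15]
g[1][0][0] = -68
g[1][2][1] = -62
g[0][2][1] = 15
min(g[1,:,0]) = -68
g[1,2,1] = -62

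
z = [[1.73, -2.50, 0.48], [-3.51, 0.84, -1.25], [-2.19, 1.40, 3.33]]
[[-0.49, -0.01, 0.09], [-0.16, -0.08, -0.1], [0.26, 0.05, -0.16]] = z @ [[0.1, 0.02, 0.03],[0.27, 0.02, -0.02],[0.03, 0.02, -0.02]]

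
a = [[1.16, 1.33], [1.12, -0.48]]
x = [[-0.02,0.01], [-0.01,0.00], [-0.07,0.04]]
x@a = [[-0.01, -0.03], [-0.01, -0.01], [-0.04, -0.11]]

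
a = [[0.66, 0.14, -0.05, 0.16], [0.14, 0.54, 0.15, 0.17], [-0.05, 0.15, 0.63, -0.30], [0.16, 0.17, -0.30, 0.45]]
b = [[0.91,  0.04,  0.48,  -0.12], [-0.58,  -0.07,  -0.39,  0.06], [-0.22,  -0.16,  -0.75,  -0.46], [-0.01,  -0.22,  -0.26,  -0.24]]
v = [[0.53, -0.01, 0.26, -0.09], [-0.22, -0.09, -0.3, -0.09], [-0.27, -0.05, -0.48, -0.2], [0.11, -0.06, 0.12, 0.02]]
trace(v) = -0.02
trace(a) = 2.28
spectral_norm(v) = 0.88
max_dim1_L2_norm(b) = 1.04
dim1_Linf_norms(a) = [0.66, 0.54, 0.63, 0.45]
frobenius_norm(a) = 1.31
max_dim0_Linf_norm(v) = 0.53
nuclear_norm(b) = 2.34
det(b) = -0.01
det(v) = -0.00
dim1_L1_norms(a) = [1.01, 1.0, 1.13, 1.08]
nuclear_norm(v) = 1.31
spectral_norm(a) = 0.94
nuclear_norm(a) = 2.28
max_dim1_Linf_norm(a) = 0.66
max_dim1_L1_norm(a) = 1.13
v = a @ b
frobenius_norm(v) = 0.94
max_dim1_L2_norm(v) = 0.6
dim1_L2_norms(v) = [0.6, 0.39, 0.59, 0.17]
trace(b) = -0.15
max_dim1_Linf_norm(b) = 0.91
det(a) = 0.04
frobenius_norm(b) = 1.61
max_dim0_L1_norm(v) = 1.16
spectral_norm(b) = 1.42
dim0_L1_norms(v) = [1.13, 0.21, 1.16, 0.4]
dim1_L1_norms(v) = [0.89, 0.7, 1.0, 0.31]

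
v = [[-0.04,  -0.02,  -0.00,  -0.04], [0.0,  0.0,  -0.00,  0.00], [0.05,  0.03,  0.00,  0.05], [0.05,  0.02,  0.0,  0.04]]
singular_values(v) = [0.12, 0.01, 0.0, 0.0]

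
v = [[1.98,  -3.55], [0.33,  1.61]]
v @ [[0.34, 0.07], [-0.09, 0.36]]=[[0.99, -1.14], [-0.03, 0.60]]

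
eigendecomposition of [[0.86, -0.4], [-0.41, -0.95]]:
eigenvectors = [[0.98, 0.21],[-0.21, 0.98]]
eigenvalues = [0.95, -1.04]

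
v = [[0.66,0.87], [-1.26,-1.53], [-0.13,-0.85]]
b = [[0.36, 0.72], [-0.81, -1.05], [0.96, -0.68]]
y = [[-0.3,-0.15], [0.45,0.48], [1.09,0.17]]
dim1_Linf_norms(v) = [0.87, 1.53, 0.85]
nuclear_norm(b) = 2.73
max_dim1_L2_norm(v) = 1.98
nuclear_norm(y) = 1.64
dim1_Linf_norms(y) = [0.3, 0.48, 1.09]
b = y + v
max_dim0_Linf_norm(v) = 1.53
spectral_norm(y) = 1.28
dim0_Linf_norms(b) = [0.96, 1.05]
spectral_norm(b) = 1.55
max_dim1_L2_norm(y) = 1.1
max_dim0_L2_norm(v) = 1.95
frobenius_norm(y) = 1.33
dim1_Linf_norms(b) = [0.72, 1.05, 0.96]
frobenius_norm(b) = 1.95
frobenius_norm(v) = 2.42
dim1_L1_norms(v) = [1.53, 2.79, 0.98]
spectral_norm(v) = 2.39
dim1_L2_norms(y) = [0.34, 0.66, 1.1]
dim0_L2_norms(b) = [1.31, 1.44]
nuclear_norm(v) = 2.80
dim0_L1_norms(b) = [2.13, 2.45]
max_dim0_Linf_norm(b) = 1.05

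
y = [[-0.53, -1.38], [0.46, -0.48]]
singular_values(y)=[1.51, 0.59]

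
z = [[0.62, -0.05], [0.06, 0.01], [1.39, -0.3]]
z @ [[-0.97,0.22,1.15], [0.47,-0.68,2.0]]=[[-0.62, 0.17, 0.61], [-0.05, 0.01, 0.09], [-1.49, 0.51, 1.00]]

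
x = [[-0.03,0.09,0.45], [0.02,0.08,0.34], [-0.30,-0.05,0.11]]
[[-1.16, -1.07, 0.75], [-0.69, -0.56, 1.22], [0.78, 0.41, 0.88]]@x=[[-0.21, -0.23, -0.80], [-0.36, -0.17, -0.37], [-0.28, 0.06, 0.59]]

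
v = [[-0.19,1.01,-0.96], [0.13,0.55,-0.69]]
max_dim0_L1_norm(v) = 1.65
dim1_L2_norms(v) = [1.41, 0.89]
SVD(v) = [[-0.85, -0.53], [-0.53, 0.85]] @ diag([1.648714579178102, 0.23460655661250215]) @ [[0.06, -0.70, 0.72], [0.90, -0.28, -0.34]]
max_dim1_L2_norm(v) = 1.41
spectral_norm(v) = 1.65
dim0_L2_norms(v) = [0.23, 1.15, 1.18]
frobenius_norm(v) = 1.67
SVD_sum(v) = [[-0.08, 0.98, -1.00], [-0.05, 0.61, -0.62]] + [[-0.11,0.03,0.04],[0.18,-0.06,-0.07]]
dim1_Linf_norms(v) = [1.01, 0.69]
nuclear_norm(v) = 1.88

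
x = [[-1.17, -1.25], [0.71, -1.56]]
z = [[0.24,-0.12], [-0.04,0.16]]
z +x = [[-0.93,-1.37], [0.67,-1.40]]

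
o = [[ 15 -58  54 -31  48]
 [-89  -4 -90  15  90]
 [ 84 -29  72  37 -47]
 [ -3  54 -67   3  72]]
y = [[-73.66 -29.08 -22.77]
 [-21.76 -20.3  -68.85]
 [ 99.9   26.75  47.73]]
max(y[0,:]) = -22.77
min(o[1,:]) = -90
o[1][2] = -90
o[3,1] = 54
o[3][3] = 3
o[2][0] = 84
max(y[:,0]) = 99.9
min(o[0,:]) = -58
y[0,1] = -29.08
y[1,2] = -68.85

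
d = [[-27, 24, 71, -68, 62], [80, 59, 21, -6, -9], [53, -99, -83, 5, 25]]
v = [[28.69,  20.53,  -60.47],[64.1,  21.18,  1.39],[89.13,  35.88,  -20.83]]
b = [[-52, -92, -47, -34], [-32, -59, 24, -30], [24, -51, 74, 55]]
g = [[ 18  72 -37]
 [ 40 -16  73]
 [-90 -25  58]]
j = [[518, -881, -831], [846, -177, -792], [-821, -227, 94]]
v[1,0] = 64.1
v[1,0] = 64.1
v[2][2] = -20.83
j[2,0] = -821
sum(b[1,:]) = -97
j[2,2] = 94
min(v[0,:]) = -60.47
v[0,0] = 28.69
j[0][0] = 518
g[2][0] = -90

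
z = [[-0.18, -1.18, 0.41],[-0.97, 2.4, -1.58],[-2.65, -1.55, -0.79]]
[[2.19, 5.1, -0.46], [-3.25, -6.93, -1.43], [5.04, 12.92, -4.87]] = z @ [[-0.36, -2.5, 1.26], [-2.14, -3.99, 0.52], [-0.97, -0.14, 0.92]]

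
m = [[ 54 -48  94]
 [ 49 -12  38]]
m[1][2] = 38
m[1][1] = -12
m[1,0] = 49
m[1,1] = -12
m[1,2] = 38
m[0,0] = 54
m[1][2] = 38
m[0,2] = 94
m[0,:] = [54, -48, 94]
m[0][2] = 94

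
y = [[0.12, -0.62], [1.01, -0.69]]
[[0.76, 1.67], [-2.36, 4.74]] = y @[[-3.66, 3.29], [-1.93, -2.06]]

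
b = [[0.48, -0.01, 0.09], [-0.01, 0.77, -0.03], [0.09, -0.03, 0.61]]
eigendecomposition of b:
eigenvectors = [[-0.89, -0.45, -0.10], [0.01, -0.25, 0.97], [0.46, -0.86, -0.23]]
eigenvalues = [0.43, 0.65, 0.78]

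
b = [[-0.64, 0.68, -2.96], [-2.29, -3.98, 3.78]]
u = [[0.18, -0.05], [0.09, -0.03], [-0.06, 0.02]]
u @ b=[[-0.00,  0.32,  -0.72], [0.01,  0.18,  -0.38], [-0.01,  -0.12,  0.25]]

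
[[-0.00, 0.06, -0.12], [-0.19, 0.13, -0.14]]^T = [[-0.0, -0.19], [0.06, 0.13], [-0.12, -0.14]]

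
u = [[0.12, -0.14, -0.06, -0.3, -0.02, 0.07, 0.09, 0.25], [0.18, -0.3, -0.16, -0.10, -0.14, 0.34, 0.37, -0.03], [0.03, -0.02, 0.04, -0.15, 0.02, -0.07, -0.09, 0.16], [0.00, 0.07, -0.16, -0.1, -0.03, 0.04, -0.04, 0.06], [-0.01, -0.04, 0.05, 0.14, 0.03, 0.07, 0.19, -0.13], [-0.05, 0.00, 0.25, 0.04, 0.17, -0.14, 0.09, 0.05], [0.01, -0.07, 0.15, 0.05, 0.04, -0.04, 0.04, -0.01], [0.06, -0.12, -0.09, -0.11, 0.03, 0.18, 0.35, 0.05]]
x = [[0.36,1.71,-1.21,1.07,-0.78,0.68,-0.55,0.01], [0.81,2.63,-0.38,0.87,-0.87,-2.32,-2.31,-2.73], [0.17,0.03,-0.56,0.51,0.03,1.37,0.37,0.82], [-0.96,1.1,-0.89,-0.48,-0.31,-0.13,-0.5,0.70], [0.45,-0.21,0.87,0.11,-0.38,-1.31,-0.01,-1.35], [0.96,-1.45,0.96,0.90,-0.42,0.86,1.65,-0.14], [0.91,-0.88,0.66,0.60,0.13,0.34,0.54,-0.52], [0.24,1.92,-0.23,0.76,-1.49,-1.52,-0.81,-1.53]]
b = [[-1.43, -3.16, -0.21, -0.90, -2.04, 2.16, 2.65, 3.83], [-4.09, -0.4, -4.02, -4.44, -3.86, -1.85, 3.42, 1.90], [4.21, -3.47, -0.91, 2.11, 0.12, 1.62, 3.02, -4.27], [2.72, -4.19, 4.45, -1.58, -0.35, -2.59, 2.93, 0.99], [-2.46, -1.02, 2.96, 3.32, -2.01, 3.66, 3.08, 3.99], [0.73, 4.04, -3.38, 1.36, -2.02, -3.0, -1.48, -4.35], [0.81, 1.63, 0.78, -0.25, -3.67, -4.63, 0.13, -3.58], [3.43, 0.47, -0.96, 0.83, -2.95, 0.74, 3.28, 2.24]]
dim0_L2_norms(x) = [1.94, 4.2, 2.21, 2.04, 2.01, 3.55, 3.11, 3.62]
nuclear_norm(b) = 52.54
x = u @ b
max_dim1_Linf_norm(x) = 2.73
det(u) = 0.00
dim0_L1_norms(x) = [4.86, 9.93, 5.76, 5.3, 4.41, 8.53, 6.74, 7.8]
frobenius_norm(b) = 21.97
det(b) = 205512.97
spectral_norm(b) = 13.21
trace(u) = -0.26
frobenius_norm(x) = 8.36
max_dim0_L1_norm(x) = 9.93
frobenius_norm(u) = 1.09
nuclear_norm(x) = 14.78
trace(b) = -6.96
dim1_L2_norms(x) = [2.65, 5.23, 1.81, 2.0, 2.17, 2.9, 1.76, 3.45]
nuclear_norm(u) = 1.99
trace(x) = 1.44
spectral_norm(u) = 0.84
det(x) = 0.00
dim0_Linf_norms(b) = [4.21, 4.19, 4.45, 4.44, 3.86, 4.63, 3.42, 4.35]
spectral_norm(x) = 6.74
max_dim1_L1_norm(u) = 1.62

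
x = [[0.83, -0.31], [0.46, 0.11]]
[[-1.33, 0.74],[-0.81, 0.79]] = x @ [[-1.70, 1.40], [-0.25, 1.35]]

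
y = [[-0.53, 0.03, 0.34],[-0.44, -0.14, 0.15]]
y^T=[[-0.53, -0.44], [0.03, -0.14], [0.34, 0.15]]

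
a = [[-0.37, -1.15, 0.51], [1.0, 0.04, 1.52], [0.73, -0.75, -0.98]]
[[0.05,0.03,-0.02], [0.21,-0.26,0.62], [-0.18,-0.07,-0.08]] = a @ [[-0.02,-0.17,0.25], [0.03,-0.0,0.04], [0.15,-0.06,0.24]]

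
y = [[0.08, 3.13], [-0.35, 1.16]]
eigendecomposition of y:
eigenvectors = [[(0.95+0j),(0.95-0j)], [(0.16+0.27j),0.16-0.27j]]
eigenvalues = [(0.62+0.9j), (0.62-0.9j)]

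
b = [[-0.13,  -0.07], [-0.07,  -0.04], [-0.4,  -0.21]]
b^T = [[-0.13, -0.07, -0.4], [-0.07, -0.04, -0.21]]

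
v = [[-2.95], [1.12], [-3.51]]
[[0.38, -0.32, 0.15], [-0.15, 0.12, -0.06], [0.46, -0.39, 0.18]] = v @ [[-0.13, 0.11, -0.05]]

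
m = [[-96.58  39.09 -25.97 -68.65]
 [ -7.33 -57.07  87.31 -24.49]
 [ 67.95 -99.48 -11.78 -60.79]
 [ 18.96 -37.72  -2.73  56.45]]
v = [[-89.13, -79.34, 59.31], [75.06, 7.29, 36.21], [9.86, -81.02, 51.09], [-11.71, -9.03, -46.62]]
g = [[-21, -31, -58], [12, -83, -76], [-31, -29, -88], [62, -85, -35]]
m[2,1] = -99.48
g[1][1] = -83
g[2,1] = -29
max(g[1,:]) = 12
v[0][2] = 59.31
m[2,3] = -60.79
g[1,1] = -83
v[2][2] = 51.09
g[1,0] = 12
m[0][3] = -68.65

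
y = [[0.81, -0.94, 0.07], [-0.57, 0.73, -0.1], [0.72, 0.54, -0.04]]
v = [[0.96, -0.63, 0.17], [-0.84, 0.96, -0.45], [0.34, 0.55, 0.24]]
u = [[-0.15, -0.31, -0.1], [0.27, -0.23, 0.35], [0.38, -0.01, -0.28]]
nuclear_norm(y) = 2.49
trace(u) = -0.66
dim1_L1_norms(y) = [1.82, 1.4, 1.3]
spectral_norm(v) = 1.76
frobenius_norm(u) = 0.77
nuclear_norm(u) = 1.33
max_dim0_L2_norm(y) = 1.31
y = v + u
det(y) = 0.05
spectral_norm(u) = 0.50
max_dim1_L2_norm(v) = 1.35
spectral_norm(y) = 1.55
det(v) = 0.29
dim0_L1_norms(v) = [2.14, 2.14, 0.86]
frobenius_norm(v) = 1.91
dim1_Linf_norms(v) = [0.96, 0.96, 0.55]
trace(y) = 1.50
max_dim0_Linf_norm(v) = 0.96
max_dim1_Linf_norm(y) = 0.94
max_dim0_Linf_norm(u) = 0.38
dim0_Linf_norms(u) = [0.38, 0.31, 0.35]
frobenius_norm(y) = 1.80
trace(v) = 2.16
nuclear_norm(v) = 2.70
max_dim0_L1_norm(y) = 2.21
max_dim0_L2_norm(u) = 0.49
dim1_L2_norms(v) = [1.16, 1.35, 0.69]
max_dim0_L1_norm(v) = 2.14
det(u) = -0.08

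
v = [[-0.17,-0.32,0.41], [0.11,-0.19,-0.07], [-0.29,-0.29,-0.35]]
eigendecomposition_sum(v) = [[-0.10+0.20j, -0.27+0.01j, 0.15+0.13j], [0.07+0.01j, (0.03+0.09j), 0.03-0.06j], [(-0.12-0.08j), (0.01-0.18j), (-0.1+0.09j)]] + [[(-0.1-0.2j),-0.27-0.01j,(0.15-0.13j)],  [0.07-0.01j,0.03-0.09j,(0.03+0.06j)],  [-0.12+0.08j,(0.01+0.18j),-0.10-0.09j]] + [[(0.03+0j), 0.23-0.00j, 0.11+0.00j], [(-0.04-0j), -0.26+0.00j, (-0.12-0j)], [-0.04-0.00j, -0.31+0.00j, -0.15-0.00j]]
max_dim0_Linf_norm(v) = 0.41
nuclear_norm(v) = 1.30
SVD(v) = [[-0.73,-0.68,-0.05],[-0.17,0.10,0.98],[-0.66,0.73,-0.19]] @ diag([0.5487995247100901, 0.5466632379558983, 0.20779409506901747]) @ [[0.54, 0.83, -0.11], [-0.15, -0.03, -0.99], [0.83, -0.55, -0.11]]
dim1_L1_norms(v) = [0.9, 0.37, 0.93]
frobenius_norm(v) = 0.80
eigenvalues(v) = [(-0.17+0.37j), (-0.17-0.37j), (-0.37+0j)]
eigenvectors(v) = [[(0.8+0j), 0.80-0.00j, (-0.49+0j)], [(-0.08-0.25j), -0.08+0.25j, 0.55+0.00j], [-0.06+0.53j, -0.06-0.53j, 0.67+0.00j]]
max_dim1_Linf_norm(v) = 0.41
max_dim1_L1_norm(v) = 0.93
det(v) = -0.06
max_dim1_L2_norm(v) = 0.55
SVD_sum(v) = [[-0.22, -0.34, 0.04],[-0.05, -0.08, 0.01],[-0.20, -0.30, 0.04]] + [[0.06, 0.01, 0.37], [-0.01, -0.00, -0.06], [-0.06, -0.01, -0.39]] + [[-0.01, 0.01, 0.00], [0.17, -0.11, -0.02], [-0.03, 0.02, 0.0]]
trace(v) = -0.71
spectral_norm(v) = 0.55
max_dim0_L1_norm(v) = 0.83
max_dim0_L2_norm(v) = 0.54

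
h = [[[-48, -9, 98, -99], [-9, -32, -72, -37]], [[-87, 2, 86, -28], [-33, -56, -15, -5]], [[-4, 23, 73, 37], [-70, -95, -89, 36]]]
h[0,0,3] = -99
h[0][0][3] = -99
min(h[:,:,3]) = -99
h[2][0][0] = -4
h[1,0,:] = [-87, 2, 86, -28]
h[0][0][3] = -99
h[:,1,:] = [[-9, -32, -72, -37], [-33, -56, -15, -5], [-70, -95, -89, 36]]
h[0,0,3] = -99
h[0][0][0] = -48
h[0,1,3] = -37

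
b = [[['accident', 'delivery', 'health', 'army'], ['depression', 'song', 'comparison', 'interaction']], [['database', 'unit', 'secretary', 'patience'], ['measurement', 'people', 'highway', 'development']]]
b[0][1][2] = 'comparison'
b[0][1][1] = 'song'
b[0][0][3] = 'army'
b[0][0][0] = 'accident'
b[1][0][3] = 'patience'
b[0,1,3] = 'interaction'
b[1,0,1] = 'unit'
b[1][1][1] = 'people'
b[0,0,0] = 'accident'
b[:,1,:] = [['depression', 'song', 'comparison', 'interaction'], ['measurement', 'people', 'highway', 'development']]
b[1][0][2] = 'secretary'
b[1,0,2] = 'secretary'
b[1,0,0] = 'database'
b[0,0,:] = ['accident', 'delivery', 'health', 'army']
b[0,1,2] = 'comparison'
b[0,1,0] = 'depression'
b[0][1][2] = 'comparison'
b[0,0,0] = 'accident'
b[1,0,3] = 'patience'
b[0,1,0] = 'depression'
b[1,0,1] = 'unit'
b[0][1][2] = 'comparison'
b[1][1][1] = 'people'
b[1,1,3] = 'development'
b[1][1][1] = 'people'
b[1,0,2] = 'secretary'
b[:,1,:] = [['depression', 'song', 'comparison', 'interaction'], ['measurement', 'people', 'highway', 'development']]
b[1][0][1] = 'unit'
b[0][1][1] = 'song'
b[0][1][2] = 'comparison'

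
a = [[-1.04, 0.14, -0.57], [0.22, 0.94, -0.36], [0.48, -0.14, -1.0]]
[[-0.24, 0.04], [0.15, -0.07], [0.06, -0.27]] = a@[[0.23, -0.14], [0.12, 0.04], [0.03, 0.2]]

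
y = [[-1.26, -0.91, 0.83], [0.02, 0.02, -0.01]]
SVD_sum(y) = [[-1.26, -0.91, 0.83], [0.02, 0.02, -0.01]] + [[-0.00, 0.0, 0.0],[-0.00, 0.0, 0.0]]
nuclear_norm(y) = 1.77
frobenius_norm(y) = 1.76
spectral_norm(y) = 1.76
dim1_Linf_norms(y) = [1.26, 0.02]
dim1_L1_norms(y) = [3.0, 0.05]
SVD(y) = [[-1.00, 0.02], [0.02, 1.00]] @ diag([1.7622318110500812, 0.006248529679084132]) @ [[0.72, 0.52, -0.47], [-0.16, 0.78, 0.61]]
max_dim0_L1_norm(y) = 1.28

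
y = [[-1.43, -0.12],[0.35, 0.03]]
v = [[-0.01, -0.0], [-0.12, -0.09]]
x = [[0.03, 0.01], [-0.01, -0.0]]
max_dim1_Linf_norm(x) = 0.03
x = y @ v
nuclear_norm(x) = 0.04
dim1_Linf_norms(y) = [1.43, 0.35]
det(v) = 0.00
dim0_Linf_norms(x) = [0.03, 0.01]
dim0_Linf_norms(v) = [0.12, 0.09]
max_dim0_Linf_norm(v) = 0.12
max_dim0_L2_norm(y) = 1.47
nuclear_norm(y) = 1.48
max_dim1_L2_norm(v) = 0.15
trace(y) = -1.40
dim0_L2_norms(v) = [0.12, 0.09]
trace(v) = -0.10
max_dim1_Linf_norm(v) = 0.12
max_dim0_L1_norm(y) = 1.78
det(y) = -0.00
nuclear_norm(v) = 0.16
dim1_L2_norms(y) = [1.44, 0.35]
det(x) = 0.00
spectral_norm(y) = 1.48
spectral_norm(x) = 0.03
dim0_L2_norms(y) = [1.47, 0.12]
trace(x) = 0.03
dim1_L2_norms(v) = [0.01, 0.15]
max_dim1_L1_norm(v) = 0.21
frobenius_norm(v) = 0.15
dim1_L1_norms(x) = [0.04, 0.01]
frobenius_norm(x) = 0.03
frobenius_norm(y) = 1.48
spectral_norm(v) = 0.15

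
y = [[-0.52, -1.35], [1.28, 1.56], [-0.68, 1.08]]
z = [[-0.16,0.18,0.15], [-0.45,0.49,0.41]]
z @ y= [[0.21,0.66], [0.58,1.81]]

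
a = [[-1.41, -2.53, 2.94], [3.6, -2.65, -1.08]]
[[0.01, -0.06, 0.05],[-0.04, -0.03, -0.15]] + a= [[-1.4,-2.59,2.99], [3.56,-2.68,-1.23]]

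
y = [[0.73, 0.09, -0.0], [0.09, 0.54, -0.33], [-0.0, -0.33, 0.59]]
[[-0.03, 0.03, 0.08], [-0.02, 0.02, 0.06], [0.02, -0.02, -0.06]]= y @ [[-0.04, 0.04, 0.11],[-0.01, 0.02, 0.05],[0.03, -0.03, -0.07]]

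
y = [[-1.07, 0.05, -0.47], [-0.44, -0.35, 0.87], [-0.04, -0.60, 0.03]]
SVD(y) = [[-0.98, 0.19, 0.01], [-0.18, -0.93, -0.31], [-0.04, -0.3, 0.95]] @ diag([1.1732001303084123, 1.0706968970126087, 0.530103394605143]) @ [[0.97, 0.03, 0.26], [0.21, 0.48, -0.85], [0.15, -0.87, -0.46]]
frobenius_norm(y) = 1.67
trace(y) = -1.39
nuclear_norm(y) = 2.77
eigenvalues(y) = [(-1.15+0j), (-0.12+0.75j), (-0.12-0.75j)]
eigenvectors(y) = [[(0.93+0j), (0.15+0.17j), 0.15-0.17j],  [(0.31+0j), (-0.77+0j), -0.77-0.00j],  [(0.19+0j), (-0.13-0.58j), -0.13+0.58j]]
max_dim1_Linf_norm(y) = 1.07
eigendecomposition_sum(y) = [[(-1.04-0j), -0.16+0.00j, (-0.3+0j)], [-0.34-0.00j, (-0.05+0j), -0.10+0.00j], [-0.21-0.00j, -0.03+0.00j, -0.06+0.00j]] + [[-0.02+0.03j, (0.1-0.04j), -0.09-0.11j], [(-0.05-0.12j), -0.15+0.34j, (0.48+0.04j)], [0.08-0.06j, (-0.28-0.06j), 0.05+0.37j]] + [[(-0.02-0.03j), 0.10+0.04j, -0.09+0.11j], [(-0.05+0.12j), -0.15-0.34j, 0.48-0.04j], [(0.08+0.06j), (-0.28+0.06j), 0.05-0.37j]]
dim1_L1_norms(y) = [1.59, 1.66, 0.67]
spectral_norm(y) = 1.17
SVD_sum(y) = [[-1.11,-0.04,-0.3], [-0.20,-0.01,-0.05], [-0.05,-0.0,-0.01]] + [[0.04, 0.10, -0.17], [-0.21, -0.48, 0.85], [-0.07, -0.16, 0.28]] + [[0.0, -0.01, -0.0], [-0.03, 0.14, 0.07], [0.08, -0.44, -0.23]]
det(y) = -0.67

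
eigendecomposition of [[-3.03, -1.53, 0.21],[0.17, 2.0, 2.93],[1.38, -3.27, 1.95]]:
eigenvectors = [[0.97+0.00j,-0.11-0.13j,-0.11+0.13j], [0.08+0.00j,-0.02+0.66j,-0.02-0.66j], [(-0.21+0j),(-0.73+0j),-0.73-0.00j]]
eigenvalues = [(-3.21+0j), (2.06+3.23j), (2.06-3.23j)]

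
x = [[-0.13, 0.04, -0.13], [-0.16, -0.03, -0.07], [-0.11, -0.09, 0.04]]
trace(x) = -0.12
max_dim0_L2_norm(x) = 0.23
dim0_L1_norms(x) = [0.4, 0.16, 0.24]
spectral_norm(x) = 0.26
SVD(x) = [[-0.66, 0.55, 0.52], [-0.68, -0.12, -0.73], [-0.34, -0.83, 0.45]] @ diag([0.2604971661193591, 0.14399540435551395, 0.0025592905804284615]) @ [[0.88,0.09,0.46], [0.27,0.69,-0.67], [-0.38,0.71,0.59]]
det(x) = 0.00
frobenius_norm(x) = 0.30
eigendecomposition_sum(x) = [[-0.12, -0.01, -0.07], [-0.17, -0.01, -0.09], [-0.12, -0.01, -0.07]] + [[-0.00, 0.0, -0.00], [0.00, -0.01, 0.0], [0.0, -0.00, 0.00]] + [[-0.00, 0.04, -0.06], [0.00, -0.01, 0.02], [0.01, -0.08, 0.10]]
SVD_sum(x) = [[-0.15, -0.02, -0.08], [-0.16, -0.02, -0.08], [-0.08, -0.01, -0.04]] + [[0.02, 0.05, -0.05],[-0.00, -0.01, 0.01],[-0.03, -0.08, 0.08]] + [[-0.00, 0.00, 0.0], [0.0, -0.00, -0.00], [-0.0, 0.00, 0.00]]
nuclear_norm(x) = 0.41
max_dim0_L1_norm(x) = 0.4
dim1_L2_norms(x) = [0.19, 0.18, 0.15]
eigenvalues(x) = [-0.2, -0.01, 0.09]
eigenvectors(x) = [[0.52, 0.36, -0.49], [0.69, -0.73, 0.15], [0.5, -0.57, 0.86]]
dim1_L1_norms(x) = [0.3, 0.26, 0.24]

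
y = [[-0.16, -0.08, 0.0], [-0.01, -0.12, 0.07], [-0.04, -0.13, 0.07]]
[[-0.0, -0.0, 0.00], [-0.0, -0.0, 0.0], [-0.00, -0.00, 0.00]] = y @ [[0.01,0.01,0.00], [0.01,0.01,0.0], [0.00,0.00,0.01]]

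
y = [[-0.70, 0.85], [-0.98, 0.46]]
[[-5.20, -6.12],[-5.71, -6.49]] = y@ [[4.82, 5.29], [-2.15, -2.84]]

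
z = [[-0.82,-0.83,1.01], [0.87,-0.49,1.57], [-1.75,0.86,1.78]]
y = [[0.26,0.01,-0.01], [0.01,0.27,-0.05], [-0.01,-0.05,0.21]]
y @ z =[[-0.19, -0.23, 0.26], [0.31, -0.18, 0.34], [-0.4, 0.21, 0.29]]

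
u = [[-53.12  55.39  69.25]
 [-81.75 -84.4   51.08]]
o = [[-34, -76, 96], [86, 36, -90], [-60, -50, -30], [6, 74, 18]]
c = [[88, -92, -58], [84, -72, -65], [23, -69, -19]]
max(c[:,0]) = 88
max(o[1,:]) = 86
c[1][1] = -72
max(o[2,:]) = -30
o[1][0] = 86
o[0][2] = 96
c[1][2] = -65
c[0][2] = -58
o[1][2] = -90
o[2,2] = -30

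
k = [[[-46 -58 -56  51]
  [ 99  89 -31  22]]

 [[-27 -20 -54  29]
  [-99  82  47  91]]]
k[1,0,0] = -27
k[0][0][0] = -46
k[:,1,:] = [[99, 89, -31, 22], [-99, 82, 47, 91]]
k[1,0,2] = -54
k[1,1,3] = 91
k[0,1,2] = -31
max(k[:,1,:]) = 99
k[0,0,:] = [-46, -58, -56, 51]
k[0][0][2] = -56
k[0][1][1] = 89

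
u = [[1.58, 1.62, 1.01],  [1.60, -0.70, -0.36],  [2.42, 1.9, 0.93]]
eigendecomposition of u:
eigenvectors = [[0.62, 0.37, 0.03], [0.18, -0.86, -0.55], [0.77, 0.34, 0.83]]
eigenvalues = [3.31, -1.25, -0.24]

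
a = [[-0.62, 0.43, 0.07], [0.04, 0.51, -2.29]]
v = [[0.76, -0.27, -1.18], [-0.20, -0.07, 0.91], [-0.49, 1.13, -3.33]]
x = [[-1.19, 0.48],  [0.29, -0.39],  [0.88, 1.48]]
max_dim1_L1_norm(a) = 2.84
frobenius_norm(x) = 2.20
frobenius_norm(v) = 3.94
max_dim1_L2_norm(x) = 1.72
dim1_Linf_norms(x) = [1.19, 0.39, 1.48]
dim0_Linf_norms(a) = [0.62, 0.51, 2.29]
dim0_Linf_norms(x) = [1.19, 1.48]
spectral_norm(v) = 3.78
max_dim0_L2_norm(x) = 1.6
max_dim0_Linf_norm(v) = 3.33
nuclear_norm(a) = 3.10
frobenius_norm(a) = 2.47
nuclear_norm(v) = 4.89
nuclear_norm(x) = 3.09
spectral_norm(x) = 1.75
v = x @ a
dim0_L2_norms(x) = [1.51, 1.6]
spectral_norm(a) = 2.35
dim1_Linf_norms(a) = [0.62, 2.29]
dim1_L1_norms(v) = [2.21, 1.18, 4.95]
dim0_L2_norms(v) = [0.93, 1.16, 3.65]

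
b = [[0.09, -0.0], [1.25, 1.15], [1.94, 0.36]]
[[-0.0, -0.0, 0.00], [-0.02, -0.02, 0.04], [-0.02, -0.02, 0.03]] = b @ [[-0.01, -0.01, 0.01], [-0.01, -0.01, 0.02]]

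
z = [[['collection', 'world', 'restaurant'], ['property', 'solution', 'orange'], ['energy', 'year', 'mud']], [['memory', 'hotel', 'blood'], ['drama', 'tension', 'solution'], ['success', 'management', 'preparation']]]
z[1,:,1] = ['hotel', 'tension', 'management']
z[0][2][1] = 'year'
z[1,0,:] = ['memory', 'hotel', 'blood']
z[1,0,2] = 'blood'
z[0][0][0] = 'collection'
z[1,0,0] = 'memory'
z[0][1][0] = 'property'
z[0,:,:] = [['collection', 'world', 'restaurant'], ['property', 'solution', 'orange'], ['energy', 'year', 'mud']]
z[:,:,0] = [['collection', 'property', 'energy'], ['memory', 'drama', 'success']]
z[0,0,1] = 'world'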